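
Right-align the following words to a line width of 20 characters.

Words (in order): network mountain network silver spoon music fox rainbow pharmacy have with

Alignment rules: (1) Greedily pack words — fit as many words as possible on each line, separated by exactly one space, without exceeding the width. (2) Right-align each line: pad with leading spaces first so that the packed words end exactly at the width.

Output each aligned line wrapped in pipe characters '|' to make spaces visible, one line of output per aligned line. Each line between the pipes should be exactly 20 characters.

Line 1: ['network', 'mountain'] (min_width=16, slack=4)
Line 2: ['network', 'silver', 'spoon'] (min_width=20, slack=0)
Line 3: ['music', 'fox', 'rainbow'] (min_width=17, slack=3)
Line 4: ['pharmacy', 'have', 'with'] (min_width=18, slack=2)

Answer: |    network mountain|
|network silver spoon|
|   music fox rainbow|
|  pharmacy have with|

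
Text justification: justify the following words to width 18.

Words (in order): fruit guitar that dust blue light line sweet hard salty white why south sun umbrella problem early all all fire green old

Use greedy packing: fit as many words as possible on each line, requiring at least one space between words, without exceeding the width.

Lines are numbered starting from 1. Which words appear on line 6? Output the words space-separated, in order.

Answer: problem early all

Derivation:
Line 1: ['fruit', 'guitar', 'that'] (min_width=17, slack=1)
Line 2: ['dust', 'blue', 'light'] (min_width=15, slack=3)
Line 3: ['line', 'sweet', 'hard'] (min_width=15, slack=3)
Line 4: ['salty', 'white', 'why'] (min_width=15, slack=3)
Line 5: ['south', 'sun', 'umbrella'] (min_width=18, slack=0)
Line 6: ['problem', 'early', 'all'] (min_width=17, slack=1)
Line 7: ['all', 'fire', 'green', 'old'] (min_width=18, slack=0)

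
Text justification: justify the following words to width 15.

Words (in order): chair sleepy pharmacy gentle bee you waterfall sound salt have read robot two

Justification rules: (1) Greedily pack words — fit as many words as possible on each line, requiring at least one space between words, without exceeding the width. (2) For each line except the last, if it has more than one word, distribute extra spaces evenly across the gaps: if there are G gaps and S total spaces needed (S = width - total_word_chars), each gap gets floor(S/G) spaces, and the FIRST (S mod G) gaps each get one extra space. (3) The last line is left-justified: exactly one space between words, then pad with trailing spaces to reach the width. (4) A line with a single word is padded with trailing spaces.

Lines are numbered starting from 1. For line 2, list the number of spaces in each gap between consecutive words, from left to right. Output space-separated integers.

Answer: 1

Derivation:
Line 1: ['chair', 'sleepy'] (min_width=12, slack=3)
Line 2: ['pharmacy', 'gentle'] (min_width=15, slack=0)
Line 3: ['bee', 'you'] (min_width=7, slack=8)
Line 4: ['waterfall', 'sound'] (min_width=15, slack=0)
Line 5: ['salt', 'have', 'read'] (min_width=14, slack=1)
Line 6: ['robot', 'two'] (min_width=9, slack=6)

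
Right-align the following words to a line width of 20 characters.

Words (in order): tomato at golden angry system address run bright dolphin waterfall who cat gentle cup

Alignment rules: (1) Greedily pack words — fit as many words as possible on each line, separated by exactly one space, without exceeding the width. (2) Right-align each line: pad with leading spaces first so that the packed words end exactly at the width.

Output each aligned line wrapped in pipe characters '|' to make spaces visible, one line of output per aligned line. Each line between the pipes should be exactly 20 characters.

Line 1: ['tomato', 'at', 'golden'] (min_width=16, slack=4)
Line 2: ['angry', 'system', 'address'] (min_width=20, slack=0)
Line 3: ['run', 'bright', 'dolphin'] (min_width=18, slack=2)
Line 4: ['waterfall', 'who', 'cat'] (min_width=17, slack=3)
Line 5: ['gentle', 'cup'] (min_width=10, slack=10)

Answer: |    tomato at golden|
|angry system address|
|  run bright dolphin|
|   waterfall who cat|
|          gentle cup|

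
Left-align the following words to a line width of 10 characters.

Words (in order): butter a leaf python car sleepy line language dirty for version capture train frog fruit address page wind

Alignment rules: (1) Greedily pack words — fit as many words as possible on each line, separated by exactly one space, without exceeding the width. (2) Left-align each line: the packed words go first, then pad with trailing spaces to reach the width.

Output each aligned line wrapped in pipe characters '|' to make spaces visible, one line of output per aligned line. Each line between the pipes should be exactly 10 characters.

Answer: |butter a  |
|leaf      |
|python car|
|sleepy    |
|line      |
|language  |
|dirty for |
|version   |
|capture   |
|train frog|
|fruit     |
|address   |
|page wind |

Derivation:
Line 1: ['butter', 'a'] (min_width=8, slack=2)
Line 2: ['leaf'] (min_width=4, slack=6)
Line 3: ['python', 'car'] (min_width=10, slack=0)
Line 4: ['sleepy'] (min_width=6, slack=4)
Line 5: ['line'] (min_width=4, slack=6)
Line 6: ['language'] (min_width=8, slack=2)
Line 7: ['dirty', 'for'] (min_width=9, slack=1)
Line 8: ['version'] (min_width=7, slack=3)
Line 9: ['capture'] (min_width=7, slack=3)
Line 10: ['train', 'frog'] (min_width=10, slack=0)
Line 11: ['fruit'] (min_width=5, slack=5)
Line 12: ['address'] (min_width=7, slack=3)
Line 13: ['page', 'wind'] (min_width=9, slack=1)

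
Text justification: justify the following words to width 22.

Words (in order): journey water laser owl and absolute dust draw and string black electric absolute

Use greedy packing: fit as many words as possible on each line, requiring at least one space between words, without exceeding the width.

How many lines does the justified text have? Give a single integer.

Line 1: ['journey', 'water', 'laser'] (min_width=19, slack=3)
Line 2: ['owl', 'and', 'absolute', 'dust'] (min_width=21, slack=1)
Line 3: ['draw', 'and', 'string', 'black'] (min_width=21, slack=1)
Line 4: ['electric', 'absolute'] (min_width=17, slack=5)
Total lines: 4

Answer: 4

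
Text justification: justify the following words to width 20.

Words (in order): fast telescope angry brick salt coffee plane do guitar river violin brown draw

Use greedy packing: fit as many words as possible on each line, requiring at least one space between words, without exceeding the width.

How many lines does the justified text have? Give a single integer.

Line 1: ['fast', 'telescope', 'angry'] (min_width=20, slack=0)
Line 2: ['brick', 'salt', 'coffee'] (min_width=17, slack=3)
Line 3: ['plane', 'do', 'guitar'] (min_width=15, slack=5)
Line 4: ['river', 'violin', 'brown'] (min_width=18, slack=2)
Line 5: ['draw'] (min_width=4, slack=16)
Total lines: 5

Answer: 5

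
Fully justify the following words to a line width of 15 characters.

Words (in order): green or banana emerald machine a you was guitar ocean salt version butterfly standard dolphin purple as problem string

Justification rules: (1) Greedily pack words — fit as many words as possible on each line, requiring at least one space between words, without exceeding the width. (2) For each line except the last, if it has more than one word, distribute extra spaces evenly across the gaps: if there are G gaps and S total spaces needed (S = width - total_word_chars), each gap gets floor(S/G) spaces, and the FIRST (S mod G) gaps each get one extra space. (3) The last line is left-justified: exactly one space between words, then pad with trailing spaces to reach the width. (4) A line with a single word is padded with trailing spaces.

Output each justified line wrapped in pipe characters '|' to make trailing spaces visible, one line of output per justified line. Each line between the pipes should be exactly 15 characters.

Answer: |green or banana|
|emerald machine|
|a    you    was|
|guitar    ocean|
|salt    version|
|butterfly      |
|standard       |
|dolphin  purple|
|as      problem|
|string         |

Derivation:
Line 1: ['green', 'or', 'banana'] (min_width=15, slack=0)
Line 2: ['emerald', 'machine'] (min_width=15, slack=0)
Line 3: ['a', 'you', 'was'] (min_width=9, slack=6)
Line 4: ['guitar', 'ocean'] (min_width=12, slack=3)
Line 5: ['salt', 'version'] (min_width=12, slack=3)
Line 6: ['butterfly'] (min_width=9, slack=6)
Line 7: ['standard'] (min_width=8, slack=7)
Line 8: ['dolphin', 'purple'] (min_width=14, slack=1)
Line 9: ['as', 'problem'] (min_width=10, slack=5)
Line 10: ['string'] (min_width=6, slack=9)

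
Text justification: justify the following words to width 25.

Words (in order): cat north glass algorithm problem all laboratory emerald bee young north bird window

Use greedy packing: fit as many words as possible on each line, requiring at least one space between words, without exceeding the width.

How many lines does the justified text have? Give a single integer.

Line 1: ['cat', 'north', 'glass', 'algorithm'] (min_width=25, slack=0)
Line 2: ['problem', 'all', 'laboratory'] (min_width=22, slack=3)
Line 3: ['emerald', 'bee', 'young', 'north'] (min_width=23, slack=2)
Line 4: ['bird', 'window'] (min_width=11, slack=14)
Total lines: 4

Answer: 4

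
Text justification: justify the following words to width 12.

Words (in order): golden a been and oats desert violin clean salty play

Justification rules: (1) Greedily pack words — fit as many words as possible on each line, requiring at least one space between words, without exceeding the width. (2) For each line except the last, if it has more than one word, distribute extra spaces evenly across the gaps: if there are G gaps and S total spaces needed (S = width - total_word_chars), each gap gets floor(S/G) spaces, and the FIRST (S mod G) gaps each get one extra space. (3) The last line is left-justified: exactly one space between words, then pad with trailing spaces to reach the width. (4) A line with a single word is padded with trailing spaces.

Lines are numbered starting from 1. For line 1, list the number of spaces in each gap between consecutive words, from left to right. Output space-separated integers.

Answer: 5

Derivation:
Line 1: ['golden', 'a'] (min_width=8, slack=4)
Line 2: ['been', 'and'] (min_width=8, slack=4)
Line 3: ['oats', 'desert'] (min_width=11, slack=1)
Line 4: ['violin', 'clean'] (min_width=12, slack=0)
Line 5: ['salty', 'play'] (min_width=10, slack=2)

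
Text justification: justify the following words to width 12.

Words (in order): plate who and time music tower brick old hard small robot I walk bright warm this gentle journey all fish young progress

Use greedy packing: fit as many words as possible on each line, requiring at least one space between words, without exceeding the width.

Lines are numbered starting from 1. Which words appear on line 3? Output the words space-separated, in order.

Answer: music tower

Derivation:
Line 1: ['plate', 'who'] (min_width=9, slack=3)
Line 2: ['and', 'time'] (min_width=8, slack=4)
Line 3: ['music', 'tower'] (min_width=11, slack=1)
Line 4: ['brick', 'old'] (min_width=9, slack=3)
Line 5: ['hard', 'small'] (min_width=10, slack=2)
Line 6: ['robot', 'I', 'walk'] (min_width=12, slack=0)
Line 7: ['bright', 'warm'] (min_width=11, slack=1)
Line 8: ['this', 'gentle'] (min_width=11, slack=1)
Line 9: ['journey', 'all'] (min_width=11, slack=1)
Line 10: ['fish', 'young'] (min_width=10, slack=2)
Line 11: ['progress'] (min_width=8, slack=4)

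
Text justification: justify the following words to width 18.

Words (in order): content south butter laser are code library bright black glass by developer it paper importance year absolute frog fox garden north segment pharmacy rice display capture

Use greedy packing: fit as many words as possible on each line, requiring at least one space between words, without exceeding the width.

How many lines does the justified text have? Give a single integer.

Line 1: ['content', 'south'] (min_width=13, slack=5)
Line 2: ['butter', 'laser', 'are'] (min_width=16, slack=2)
Line 3: ['code', 'library'] (min_width=12, slack=6)
Line 4: ['bright', 'black', 'glass'] (min_width=18, slack=0)
Line 5: ['by', 'developer', 'it'] (min_width=15, slack=3)
Line 6: ['paper', 'importance'] (min_width=16, slack=2)
Line 7: ['year', 'absolute', 'frog'] (min_width=18, slack=0)
Line 8: ['fox', 'garden', 'north'] (min_width=16, slack=2)
Line 9: ['segment', 'pharmacy'] (min_width=16, slack=2)
Line 10: ['rice', 'display'] (min_width=12, slack=6)
Line 11: ['capture'] (min_width=7, slack=11)
Total lines: 11

Answer: 11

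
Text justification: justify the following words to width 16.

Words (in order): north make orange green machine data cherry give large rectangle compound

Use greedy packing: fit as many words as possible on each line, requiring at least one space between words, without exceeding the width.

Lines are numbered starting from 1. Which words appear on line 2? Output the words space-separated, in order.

Line 1: ['north', 'make'] (min_width=10, slack=6)
Line 2: ['orange', 'green'] (min_width=12, slack=4)
Line 3: ['machine', 'data'] (min_width=12, slack=4)
Line 4: ['cherry', 'give'] (min_width=11, slack=5)
Line 5: ['large', 'rectangle'] (min_width=15, slack=1)
Line 6: ['compound'] (min_width=8, slack=8)

Answer: orange green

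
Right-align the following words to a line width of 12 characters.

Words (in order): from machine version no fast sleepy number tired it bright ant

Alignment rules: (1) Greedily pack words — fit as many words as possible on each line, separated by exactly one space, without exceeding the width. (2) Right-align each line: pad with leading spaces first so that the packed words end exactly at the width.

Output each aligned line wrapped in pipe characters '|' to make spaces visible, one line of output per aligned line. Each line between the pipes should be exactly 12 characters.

Answer: |from machine|
|  version no|
| fast sleepy|
|number tired|
|   it bright|
|         ant|

Derivation:
Line 1: ['from', 'machine'] (min_width=12, slack=0)
Line 2: ['version', 'no'] (min_width=10, slack=2)
Line 3: ['fast', 'sleepy'] (min_width=11, slack=1)
Line 4: ['number', 'tired'] (min_width=12, slack=0)
Line 5: ['it', 'bright'] (min_width=9, slack=3)
Line 6: ['ant'] (min_width=3, slack=9)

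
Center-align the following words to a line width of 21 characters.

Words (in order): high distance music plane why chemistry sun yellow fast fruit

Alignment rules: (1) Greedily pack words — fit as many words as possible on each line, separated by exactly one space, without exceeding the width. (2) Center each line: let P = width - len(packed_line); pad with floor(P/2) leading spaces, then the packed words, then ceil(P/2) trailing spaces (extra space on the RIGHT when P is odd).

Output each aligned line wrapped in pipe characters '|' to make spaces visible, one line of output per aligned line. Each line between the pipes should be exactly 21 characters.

Answer: | high distance music |
| plane why chemistry |
|sun yellow fast fruit|

Derivation:
Line 1: ['high', 'distance', 'music'] (min_width=19, slack=2)
Line 2: ['plane', 'why', 'chemistry'] (min_width=19, slack=2)
Line 3: ['sun', 'yellow', 'fast', 'fruit'] (min_width=21, slack=0)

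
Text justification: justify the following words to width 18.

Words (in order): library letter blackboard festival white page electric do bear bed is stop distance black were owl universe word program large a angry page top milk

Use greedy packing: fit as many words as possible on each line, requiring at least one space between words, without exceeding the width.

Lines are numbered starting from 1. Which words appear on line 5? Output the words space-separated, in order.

Line 1: ['library', 'letter'] (min_width=14, slack=4)
Line 2: ['blackboard'] (min_width=10, slack=8)
Line 3: ['festival', 'white'] (min_width=14, slack=4)
Line 4: ['page', 'electric', 'do'] (min_width=16, slack=2)
Line 5: ['bear', 'bed', 'is', 'stop'] (min_width=16, slack=2)
Line 6: ['distance', 'black'] (min_width=14, slack=4)
Line 7: ['were', 'owl', 'universe'] (min_width=17, slack=1)
Line 8: ['word', 'program', 'large'] (min_width=18, slack=0)
Line 9: ['a', 'angry', 'page', 'top'] (min_width=16, slack=2)
Line 10: ['milk'] (min_width=4, slack=14)

Answer: bear bed is stop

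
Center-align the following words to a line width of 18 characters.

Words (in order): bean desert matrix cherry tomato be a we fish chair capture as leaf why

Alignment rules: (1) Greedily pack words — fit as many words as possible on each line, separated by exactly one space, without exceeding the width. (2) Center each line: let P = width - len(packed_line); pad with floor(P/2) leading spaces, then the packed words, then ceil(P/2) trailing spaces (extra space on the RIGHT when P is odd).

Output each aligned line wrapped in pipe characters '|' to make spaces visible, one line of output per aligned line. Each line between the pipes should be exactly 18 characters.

Answer: |bean desert matrix|
|cherry tomato be a|
|  we fish chair   |
| capture as leaf  |
|       why        |

Derivation:
Line 1: ['bean', 'desert', 'matrix'] (min_width=18, slack=0)
Line 2: ['cherry', 'tomato', 'be', 'a'] (min_width=18, slack=0)
Line 3: ['we', 'fish', 'chair'] (min_width=13, slack=5)
Line 4: ['capture', 'as', 'leaf'] (min_width=15, slack=3)
Line 5: ['why'] (min_width=3, slack=15)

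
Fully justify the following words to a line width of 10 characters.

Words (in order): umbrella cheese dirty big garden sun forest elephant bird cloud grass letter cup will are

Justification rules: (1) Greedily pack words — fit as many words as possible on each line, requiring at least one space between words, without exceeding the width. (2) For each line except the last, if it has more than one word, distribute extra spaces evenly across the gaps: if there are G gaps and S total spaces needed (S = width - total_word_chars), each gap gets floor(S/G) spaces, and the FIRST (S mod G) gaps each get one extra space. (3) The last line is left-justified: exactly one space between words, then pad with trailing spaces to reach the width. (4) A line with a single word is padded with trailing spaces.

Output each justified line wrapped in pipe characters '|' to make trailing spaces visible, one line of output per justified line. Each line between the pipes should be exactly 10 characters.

Answer: |umbrella  |
|cheese    |
|dirty  big|
|garden sun|
|forest    |
|elephant  |
|bird cloud|
|grass     |
|letter cup|
|will are  |

Derivation:
Line 1: ['umbrella'] (min_width=8, slack=2)
Line 2: ['cheese'] (min_width=6, slack=4)
Line 3: ['dirty', 'big'] (min_width=9, slack=1)
Line 4: ['garden', 'sun'] (min_width=10, slack=0)
Line 5: ['forest'] (min_width=6, slack=4)
Line 6: ['elephant'] (min_width=8, slack=2)
Line 7: ['bird', 'cloud'] (min_width=10, slack=0)
Line 8: ['grass'] (min_width=5, slack=5)
Line 9: ['letter', 'cup'] (min_width=10, slack=0)
Line 10: ['will', 'are'] (min_width=8, slack=2)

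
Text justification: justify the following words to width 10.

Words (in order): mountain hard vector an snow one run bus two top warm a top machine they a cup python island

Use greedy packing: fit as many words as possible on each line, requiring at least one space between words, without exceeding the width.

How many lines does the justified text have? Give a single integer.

Line 1: ['mountain'] (min_width=8, slack=2)
Line 2: ['hard'] (min_width=4, slack=6)
Line 3: ['vector', 'an'] (min_width=9, slack=1)
Line 4: ['snow', 'one'] (min_width=8, slack=2)
Line 5: ['run', 'bus'] (min_width=7, slack=3)
Line 6: ['two', 'top'] (min_width=7, slack=3)
Line 7: ['warm', 'a', 'top'] (min_width=10, slack=0)
Line 8: ['machine'] (min_width=7, slack=3)
Line 9: ['they', 'a', 'cup'] (min_width=10, slack=0)
Line 10: ['python'] (min_width=6, slack=4)
Line 11: ['island'] (min_width=6, slack=4)
Total lines: 11

Answer: 11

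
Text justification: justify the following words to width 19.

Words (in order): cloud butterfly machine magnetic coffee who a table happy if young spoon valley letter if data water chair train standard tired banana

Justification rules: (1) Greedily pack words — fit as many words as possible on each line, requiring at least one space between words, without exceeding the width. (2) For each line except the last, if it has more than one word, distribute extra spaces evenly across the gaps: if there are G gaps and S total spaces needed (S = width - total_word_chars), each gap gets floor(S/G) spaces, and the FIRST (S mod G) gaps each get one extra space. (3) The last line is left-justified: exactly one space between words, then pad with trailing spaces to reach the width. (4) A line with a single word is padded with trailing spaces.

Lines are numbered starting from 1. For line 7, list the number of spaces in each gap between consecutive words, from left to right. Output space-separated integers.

Answer: 6

Derivation:
Line 1: ['cloud', 'butterfly'] (min_width=15, slack=4)
Line 2: ['machine', 'magnetic'] (min_width=16, slack=3)
Line 3: ['coffee', 'who', 'a', 'table'] (min_width=18, slack=1)
Line 4: ['happy', 'if', 'young'] (min_width=14, slack=5)
Line 5: ['spoon', 'valley', 'letter'] (min_width=19, slack=0)
Line 6: ['if', 'data', 'water', 'chair'] (min_width=19, slack=0)
Line 7: ['train', 'standard'] (min_width=14, slack=5)
Line 8: ['tired', 'banana'] (min_width=12, slack=7)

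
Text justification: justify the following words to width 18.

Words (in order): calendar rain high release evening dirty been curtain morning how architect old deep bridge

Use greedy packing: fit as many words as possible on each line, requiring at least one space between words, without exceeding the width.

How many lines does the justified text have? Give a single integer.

Line 1: ['calendar', 'rain', 'high'] (min_width=18, slack=0)
Line 2: ['release', 'evening'] (min_width=15, slack=3)
Line 3: ['dirty', 'been', 'curtain'] (min_width=18, slack=0)
Line 4: ['morning', 'how'] (min_width=11, slack=7)
Line 5: ['architect', 'old', 'deep'] (min_width=18, slack=0)
Line 6: ['bridge'] (min_width=6, slack=12)
Total lines: 6

Answer: 6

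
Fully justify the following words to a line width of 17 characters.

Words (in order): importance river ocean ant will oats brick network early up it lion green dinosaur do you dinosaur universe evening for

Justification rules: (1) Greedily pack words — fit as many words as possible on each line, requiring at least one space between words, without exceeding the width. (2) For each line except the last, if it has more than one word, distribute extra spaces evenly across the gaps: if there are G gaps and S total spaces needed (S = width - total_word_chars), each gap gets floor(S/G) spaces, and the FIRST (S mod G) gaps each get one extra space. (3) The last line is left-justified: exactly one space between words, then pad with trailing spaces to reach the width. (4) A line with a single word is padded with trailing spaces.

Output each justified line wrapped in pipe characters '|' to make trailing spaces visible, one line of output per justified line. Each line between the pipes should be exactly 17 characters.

Answer: |importance  river|
|ocean   ant  will|
|oats        brick|
|network  early up|
|it   lion   green|
|dinosaur  do  you|
|dinosaur universe|
|evening for      |

Derivation:
Line 1: ['importance', 'river'] (min_width=16, slack=1)
Line 2: ['ocean', 'ant', 'will'] (min_width=14, slack=3)
Line 3: ['oats', 'brick'] (min_width=10, slack=7)
Line 4: ['network', 'early', 'up'] (min_width=16, slack=1)
Line 5: ['it', 'lion', 'green'] (min_width=13, slack=4)
Line 6: ['dinosaur', 'do', 'you'] (min_width=15, slack=2)
Line 7: ['dinosaur', 'universe'] (min_width=17, slack=0)
Line 8: ['evening', 'for'] (min_width=11, slack=6)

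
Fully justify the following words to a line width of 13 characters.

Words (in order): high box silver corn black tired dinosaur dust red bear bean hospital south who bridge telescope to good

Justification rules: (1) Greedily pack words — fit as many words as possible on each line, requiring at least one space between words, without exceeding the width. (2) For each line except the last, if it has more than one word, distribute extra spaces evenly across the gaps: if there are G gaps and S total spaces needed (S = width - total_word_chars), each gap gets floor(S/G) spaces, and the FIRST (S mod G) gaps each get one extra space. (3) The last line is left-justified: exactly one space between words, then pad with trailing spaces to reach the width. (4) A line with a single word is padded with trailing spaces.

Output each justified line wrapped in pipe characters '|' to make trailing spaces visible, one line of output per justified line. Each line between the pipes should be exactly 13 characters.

Answer: |high      box|
|silver   corn|
|black   tired|
|dinosaur dust|
|red bear bean|
|hospital     |
|south     who|
|bridge       |
|telescope  to|
|good         |

Derivation:
Line 1: ['high', 'box'] (min_width=8, slack=5)
Line 2: ['silver', 'corn'] (min_width=11, slack=2)
Line 3: ['black', 'tired'] (min_width=11, slack=2)
Line 4: ['dinosaur', 'dust'] (min_width=13, slack=0)
Line 5: ['red', 'bear', 'bean'] (min_width=13, slack=0)
Line 6: ['hospital'] (min_width=8, slack=5)
Line 7: ['south', 'who'] (min_width=9, slack=4)
Line 8: ['bridge'] (min_width=6, slack=7)
Line 9: ['telescope', 'to'] (min_width=12, slack=1)
Line 10: ['good'] (min_width=4, slack=9)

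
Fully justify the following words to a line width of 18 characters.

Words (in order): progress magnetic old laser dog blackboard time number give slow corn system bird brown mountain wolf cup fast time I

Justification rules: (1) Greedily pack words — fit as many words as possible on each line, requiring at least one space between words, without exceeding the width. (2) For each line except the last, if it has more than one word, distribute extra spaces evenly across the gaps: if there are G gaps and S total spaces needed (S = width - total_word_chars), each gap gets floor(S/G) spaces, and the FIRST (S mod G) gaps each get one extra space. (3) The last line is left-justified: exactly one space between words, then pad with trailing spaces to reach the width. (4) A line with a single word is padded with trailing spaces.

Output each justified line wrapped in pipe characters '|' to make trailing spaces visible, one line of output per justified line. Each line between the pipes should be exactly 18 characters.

Line 1: ['progress', 'magnetic'] (min_width=17, slack=1)
Line 2: ['old', 'laser', 'dog'] (min_width=13, slack=5)
Line 3: ['blackboard', 'time'] (min_width=15, slack=3)
Line 4: ['number', 'give', 'slow'] (min_width=16, slack=2)
Line 5: ['corn', 'system', 'bird'] (min_width=16, slack=2)
Line 6: ['brown', 'mountain'] (min_width=14, slack=4)
Line 7: ['wolf', 'cup', 'fast', 'time'] (min_width=18, slack=0)
Line 8: ['I'] (min_width=1, slack=17)

Answer: |progress  magnetic|
|old    laser   dog|
|blackboard    time|
|number  give  slow|
|corn  system  bird|
|brown     mountain|
|wolf cup fast time|
|I                 |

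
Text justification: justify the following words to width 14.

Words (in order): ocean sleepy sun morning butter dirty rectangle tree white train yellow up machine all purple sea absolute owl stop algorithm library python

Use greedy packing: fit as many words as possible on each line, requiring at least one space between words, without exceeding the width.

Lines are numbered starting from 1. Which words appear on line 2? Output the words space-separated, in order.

Line 1: ['ocean', 'sleepy'] (min_width=12, slack=2)
Line 2: ['sun', 'morning'] (min_width=11, slack=3)
Line 3: ['butter', 'dirty'] (min_width=12, slack=2)
Line 4: ['rectangle', 'tree'] (min_width=14, slack=0)
Line 5: ['white', 'train'] (min_width=11, slack=3)
Line 6: ['yellow', 'up'] (min_width=9, slack=5)
Line 7: ['machine', 'all'] (min_width=11, slack=3)
Line 8: ['purple', 'sea'] (min_width=10, slack=4)
Line 9: ['absolute', 'owl'] (min_width=12, slack=2)
Line 10: ['stop', 'algorithm'] (min_width=14, slack=0)
Line 11: ['library', 'python'] (min_width=14, slack=0)

Answer: sun morning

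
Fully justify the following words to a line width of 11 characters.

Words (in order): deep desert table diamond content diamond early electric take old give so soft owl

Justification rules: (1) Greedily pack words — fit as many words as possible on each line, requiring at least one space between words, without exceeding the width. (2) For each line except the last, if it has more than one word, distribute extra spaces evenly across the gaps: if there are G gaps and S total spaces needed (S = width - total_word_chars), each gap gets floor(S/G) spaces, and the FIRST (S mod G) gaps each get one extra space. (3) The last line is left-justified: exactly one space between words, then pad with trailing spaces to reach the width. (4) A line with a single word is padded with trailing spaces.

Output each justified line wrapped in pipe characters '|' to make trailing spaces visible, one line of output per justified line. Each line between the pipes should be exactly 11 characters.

Line 1: ['deep', 'desert'] (min_width=11, slack=0)
Line 2: ['table'] (min_width=5, slack=6)
Line 3: ['diamond'] (min_width=7, slack=4)
Line 4: ['content'] (min_width=7, slack=4)
Line 5: ['diamond'] (min_width=7, slack=4)
Line 6: ['early'] (min_width=5, slack=6)
Line 7: ['electric'] (min_width=8, slack=3)
Line 8: ['take', 'old'] (min_width=8, slack=3)
Line 9: ['give', 'so'] (min_width=7, slack=4)
Line 10: ['soft', 'owl'] (min_width=8, slack=3)

Answer: |deep desert|
|table      |
|diamond    |
|content    |
|diamond    |
|early      |
|electric   |
|take    old|
|give     so|
|soft owl   |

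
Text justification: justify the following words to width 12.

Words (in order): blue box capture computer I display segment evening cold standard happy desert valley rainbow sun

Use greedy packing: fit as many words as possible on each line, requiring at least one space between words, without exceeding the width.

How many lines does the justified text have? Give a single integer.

Line 1: ['blue', 'box'] (min_width=8, slack=4)
Line 2: ['capture'] (min_width=7, slack=5)
Line 3: ['computer', 'I'] (min_width=10, slack=2)
Line 4: ['display'] (min_width=7, slack=5)
Line 5: ['segment'] (min_width=7, slack=5)
Line 6: ['evening', 'cold'] (min_width=12, slack=0)
Line 7: ['standard'] (min_width=8, slack=4)
Line 8: ['happy', 'desert'] (min_width=12, slack=0)
Line 9: ['valley'] (min_width=6, slack=6)
Line 10: ['rainbow', 'sun'] (min_width=11, slack=1)
Total lines: 10

Answer: 10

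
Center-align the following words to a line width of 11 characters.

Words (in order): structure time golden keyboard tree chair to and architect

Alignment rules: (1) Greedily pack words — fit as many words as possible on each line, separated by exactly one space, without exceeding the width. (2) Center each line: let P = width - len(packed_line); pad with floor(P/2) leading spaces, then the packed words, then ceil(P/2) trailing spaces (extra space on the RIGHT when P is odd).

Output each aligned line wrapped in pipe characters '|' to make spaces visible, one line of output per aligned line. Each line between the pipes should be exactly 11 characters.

Line 1: ['structure'] (min_width=9, slack=2)
Line 2: ['time', 'golden'] (min_width=11, slack=0)
Line 3: ['keyboard'] (min_width=8, slack=3)
Line 4: ['tree', 'chair'] (min_width=10, slack=1)
Line 5: ['to', 'and'] (min_width=6, slack=5)
Line 6: ['architect'] (min_width=9, slack=2)

Answer: | structure |
|time golden|
| keyboard  |
|tree chair |
|  to and   |
| architect |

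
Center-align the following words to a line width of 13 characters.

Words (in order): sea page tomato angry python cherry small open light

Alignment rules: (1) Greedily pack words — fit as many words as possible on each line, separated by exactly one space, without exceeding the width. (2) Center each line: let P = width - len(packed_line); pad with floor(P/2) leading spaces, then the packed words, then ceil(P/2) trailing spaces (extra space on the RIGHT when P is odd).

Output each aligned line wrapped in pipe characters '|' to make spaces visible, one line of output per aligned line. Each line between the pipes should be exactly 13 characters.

Line 1: ['sea', 'page'] (min_width=8, slack=5)
Line 2: ['tomato', 'angry'] (min_width=12, slack=1)
Line 3: ['python', 'cherry'] (min_width=13, slack=0)
Line 4: ['small', 'open'] (min_width=10, slack=3)
Line 5: ['light'] (min_width=5, slack=8)

Answer: |  sea page   |
|tomato angry |
|python cherry|
| small open  |
|    light    |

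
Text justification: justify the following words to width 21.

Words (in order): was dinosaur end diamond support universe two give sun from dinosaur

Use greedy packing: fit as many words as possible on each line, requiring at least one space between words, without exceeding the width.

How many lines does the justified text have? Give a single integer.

Answer: 4

Derivation:
Line 1: ['was', 'dinosaur', 'end'] (min_width=16, slack=5)
Line 2: ['diamond', 'support'] (min_width=15, slack=6)
Line 3: ['universe', 'two', 'give', 'sun'] (min_width=21, slack=0)
Line 4: ['from', 'dinosaur'] (min_width=13, slack=8)
Total lines: 4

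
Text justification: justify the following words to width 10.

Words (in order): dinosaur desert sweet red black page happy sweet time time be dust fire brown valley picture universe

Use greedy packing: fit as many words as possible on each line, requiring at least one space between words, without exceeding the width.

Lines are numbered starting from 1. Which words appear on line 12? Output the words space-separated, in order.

Answer: universe

Derivation:
Line 1: ['dinosaur'] (min_width=8, slack=2)
Line 2: ['desert'] (min_width=6, slack=4)
Line 3: ['sweet', 'red'] (min_width=9, slack=1)
Line 4: ['black', 'page'] (min_width=10, slack=0)
Line 5: ['happy'] (min_width=5, slack=5)
Line 6: ['sweet', 'time'] (min_width=10, slack=0)
Line 7: ['time', 'be'] (min_width=7, slack=3)
Line 8: ['dust', 'fire'] (min_width=9, slack=1)
Line 9: ['brown'] (min_width=5, slack=5)
Line 10: ['valley'] (min_width=6, slack=4)
Line 11: ['picture'] (min_width=7, slack=3)
Line 12: ['universe'] (min_width=8, slack=2)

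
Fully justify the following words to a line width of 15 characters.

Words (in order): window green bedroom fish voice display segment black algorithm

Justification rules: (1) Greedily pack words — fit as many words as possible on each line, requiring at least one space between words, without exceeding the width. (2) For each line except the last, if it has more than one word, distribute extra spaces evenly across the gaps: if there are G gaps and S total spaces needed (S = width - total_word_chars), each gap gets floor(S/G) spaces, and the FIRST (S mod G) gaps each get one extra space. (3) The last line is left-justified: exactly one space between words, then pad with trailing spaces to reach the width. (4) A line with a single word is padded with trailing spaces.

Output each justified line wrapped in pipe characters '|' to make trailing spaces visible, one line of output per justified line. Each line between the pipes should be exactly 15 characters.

Answer: |window    green|
|bedroom    fish|
|voice   display|
|segment   black|
|algorithm      |

Derivation:
Line 1: ['window', 'green'] (min_width=12, slack=3)
Line 2: ['bedroom', 'fish'] (min_width=12, slack=3)
Line 3: ['voice', 'display'] (min_width=13, slack=2)
Line 4: ['segment', 'black'] (min_width=13, slack=2)
Line 5: ['algorithm'] (min_width=9, slack=6)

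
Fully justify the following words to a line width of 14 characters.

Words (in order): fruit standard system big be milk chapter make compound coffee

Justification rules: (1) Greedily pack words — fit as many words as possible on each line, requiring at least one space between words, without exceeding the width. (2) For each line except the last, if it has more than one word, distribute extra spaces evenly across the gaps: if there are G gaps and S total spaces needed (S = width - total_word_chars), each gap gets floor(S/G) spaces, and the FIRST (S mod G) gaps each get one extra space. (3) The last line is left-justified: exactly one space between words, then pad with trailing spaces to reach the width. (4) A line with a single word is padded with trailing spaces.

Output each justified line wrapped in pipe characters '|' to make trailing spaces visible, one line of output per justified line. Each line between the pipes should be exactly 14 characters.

Line 1: ['fruit', 'standard'] (min_width=14, slack=0)
Line 2: ['system', 'big', 'be'] (min_width=13, slack=1)
Line 3: ['milk', 'chapter'] (min_width=12, slack=2)
Line 4: ['make', 'compound'] (min_width=13, slack=1)
Line 5: ['coffee'] (min_width=6, slack=8)

Answer: |fruit standard|
|system  big be|
|milk   chapter|
|make  compound|
|coffee        |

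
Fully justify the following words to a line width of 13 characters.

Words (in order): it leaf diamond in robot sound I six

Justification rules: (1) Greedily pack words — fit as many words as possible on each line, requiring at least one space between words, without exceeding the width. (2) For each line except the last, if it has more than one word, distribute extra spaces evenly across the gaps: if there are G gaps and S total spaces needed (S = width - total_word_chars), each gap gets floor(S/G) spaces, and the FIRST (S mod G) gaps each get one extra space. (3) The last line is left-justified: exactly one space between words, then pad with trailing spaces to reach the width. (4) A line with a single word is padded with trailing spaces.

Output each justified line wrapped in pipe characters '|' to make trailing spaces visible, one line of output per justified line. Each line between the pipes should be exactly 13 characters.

Answer: |it       leaf|
|diamond    in|
|robot sound I|
|six          |

Derivation:
Line 1: ['it', 'leaf'] (min_width=7, slack=6)
Line 2: ['diamond', 'in'] (min_width=10, slack=3)
Line 3: ['robot', 'sound', 'I'] (min_width=13, slack=0)
Line 4: ['six'] (min_width=3, slack=10)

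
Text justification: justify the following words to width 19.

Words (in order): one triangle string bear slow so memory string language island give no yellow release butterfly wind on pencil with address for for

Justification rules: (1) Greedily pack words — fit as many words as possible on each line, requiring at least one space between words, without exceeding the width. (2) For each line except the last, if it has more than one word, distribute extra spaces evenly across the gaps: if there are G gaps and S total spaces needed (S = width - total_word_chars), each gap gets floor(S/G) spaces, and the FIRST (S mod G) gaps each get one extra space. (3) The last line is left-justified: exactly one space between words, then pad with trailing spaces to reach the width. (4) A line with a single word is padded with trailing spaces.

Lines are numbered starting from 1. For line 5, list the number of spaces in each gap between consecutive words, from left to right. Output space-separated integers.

Answer: 6

Derivation:
Line 1: ['one', 'triangle', 'string'] (min_width=19, slack=0)
Line 2: ['bear', 'slow', 'so', 'memory'] (min_width=19, slack=0)
Line 3: ['string', 'language'] (min_width=15, slack=4)
Line 4: ['island', 'give', 'no'] (min_width=14, slack=5)
Line 5: ['yellow', 'release'] (min_width=14, slack=5)
Line 6: ['butterfly', 'wind', 'on'] (min_width=17, slack=2)
Line 7: ['pencil', 'with', 'address'] (min_width=19, slack=0)
Line 8: ['for', 'for'] (min_width=7, slack=12)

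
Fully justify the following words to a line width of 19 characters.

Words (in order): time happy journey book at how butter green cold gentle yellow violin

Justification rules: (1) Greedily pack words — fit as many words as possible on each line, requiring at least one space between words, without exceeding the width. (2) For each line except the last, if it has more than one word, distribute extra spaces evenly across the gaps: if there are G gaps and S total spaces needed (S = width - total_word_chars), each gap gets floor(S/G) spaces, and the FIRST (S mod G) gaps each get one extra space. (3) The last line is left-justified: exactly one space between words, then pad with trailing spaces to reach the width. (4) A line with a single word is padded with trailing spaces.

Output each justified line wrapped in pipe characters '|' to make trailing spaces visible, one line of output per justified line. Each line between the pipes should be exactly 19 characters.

Answer: |time  happy journey|
|book  at how butter|
|green  cold  gentle|
|yellow violin      |

Derivation:
Line 1: ['time', 'happy', 'journey'] (min_width=18, slack=1)
Line 2: ['book', 'at', 'how', 'butter'] (min_width=18, slack=1)
Line 3: ['green', 'cold', 'gentle'] (min_width=17, slack=2)
Line 4: ['yellow', 'violin'] (min_width=13, slack=6)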